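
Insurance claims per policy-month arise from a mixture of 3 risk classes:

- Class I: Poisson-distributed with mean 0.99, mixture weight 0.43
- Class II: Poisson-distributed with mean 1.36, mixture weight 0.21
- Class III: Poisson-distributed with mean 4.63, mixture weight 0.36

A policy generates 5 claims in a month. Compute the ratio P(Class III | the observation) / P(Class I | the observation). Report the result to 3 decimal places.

Only the two components matter; the odds are (π_i f_i(x)) / (π_j f_j(x)).
Component likelihoods at x = 5 claims:
  f_I = 0.00294471
  f_II = 0.00995114
  f_III = 0.172958
Odds = (0.36/0.43) × (0.172958/0.00294471) = 0.837209 × 58.735 ≈ 49.173

49.173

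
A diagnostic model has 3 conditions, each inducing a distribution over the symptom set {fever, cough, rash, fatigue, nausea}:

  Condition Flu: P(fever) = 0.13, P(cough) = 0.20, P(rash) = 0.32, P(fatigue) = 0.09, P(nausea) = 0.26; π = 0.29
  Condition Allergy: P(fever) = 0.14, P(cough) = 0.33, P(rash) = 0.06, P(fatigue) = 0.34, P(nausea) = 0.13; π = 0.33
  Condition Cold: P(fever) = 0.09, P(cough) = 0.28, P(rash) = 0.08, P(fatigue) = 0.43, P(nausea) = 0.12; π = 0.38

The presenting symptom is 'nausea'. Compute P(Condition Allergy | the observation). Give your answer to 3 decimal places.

0.262

Apply Bayes' rule: the posterior for each component is proportional to its prior times its likelihood at x.
Component likelihoods at x = 'nausea':
  f_Flu = P(nausea | comp) = 0.26
  f_Allergy = P(nausea | comp) = 0.13
  f_Cold = P(nausea | comp) = 0.12
Multiply by the mixture weights:
  P(Z=Flu)·f_Flu = 0.29 × 0.26 = 0.0754
  P(Z=Allergy)·f_Allergy = 0.33 × 0.13 = 0.0429
  P(Z=Cold)·f_Cold = 0.38 × 0.12 = 0.0456
Marginal: 0.0754 + 0.0429 + 0.0456 = 0.1639
Responsibility of Condition Allergy: 0.0429 / 0.1639 ≈ 0.262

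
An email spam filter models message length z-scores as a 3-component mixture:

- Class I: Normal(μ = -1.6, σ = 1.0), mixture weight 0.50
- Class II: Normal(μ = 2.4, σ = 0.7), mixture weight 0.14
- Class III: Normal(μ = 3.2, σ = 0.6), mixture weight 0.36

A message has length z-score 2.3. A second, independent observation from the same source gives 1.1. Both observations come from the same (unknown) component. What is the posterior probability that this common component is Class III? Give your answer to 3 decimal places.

Posterior ∝ prior × likelihood, so P(k | x) ∝ π_k f_k(x); normalise over all components.
Since both observations come from the same component, the likelihood for component k is f_k(x₁)·f_k(x₂).
  p_I = [(1/(1.0·√(2π)))·exp(−(2.3−-1.6)²/(2·1.0²)) = 0.398942·exp(-7.60500) = 0.000198655] × [0.0104209] = 2.07018e-06
  p_II = [(1/(0.7·√(2π)))·exp(−(2.3−2.4)²/(2·0.7²)) = 0.569918·exp(-0.01020) = 0.564132] × [0.101596] = 0.0573134
  p_III = [(1/(0.6·√(2π)))·exp(−(2.3−3.2)²/(2·0.6²)) = 0.664904·exp(-1.12500) = 0.215863] × [0.00145447] = 0.000313966
Prior × likelihood for each component:
  π_I·p_I = 0.50 × 2.07018e-06 = 1.03509e-06
  π_II·p_II = 0.14 × 0.0573134 = 0.00802387
  π_III·p_III = 0.36 × 0.000313966 = 0.000113028
Denominator: 1.03509e-06 + 0.00802387 + 0.000113028 = 0.00813794
P(Class III | x₁,x₂) = 0.000113028 / 0.00813794 ≈ 0.014

0.014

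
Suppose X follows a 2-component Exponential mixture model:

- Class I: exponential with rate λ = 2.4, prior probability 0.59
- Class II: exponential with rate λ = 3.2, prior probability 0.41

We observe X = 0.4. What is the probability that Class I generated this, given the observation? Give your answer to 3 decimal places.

Posterior ∝ prior × likelihood, so P(k | x) ∝ P(Z=k) f_k(x); normalise over all components.
Exponential densities:
  p_I = 2.4·e^(−2.4·0.4) = 2.4·e^(−0.9600) = 0.918943
  p_II = 3.2·e^(−3.2·0.4) = 3.2·e^(−1.2800) = 0.889719
Multiply by the mixture weights:
  P(Z=I)·p_I = 0.59 × 0.918943 = 0.542176
  P(Z=II)·p_II = 0.41 × 0.889719 = 0.364785
Evidence: 0.542176 + 0.364785 = 0.906961
P(Class I | x) ≈ 0.598

0.598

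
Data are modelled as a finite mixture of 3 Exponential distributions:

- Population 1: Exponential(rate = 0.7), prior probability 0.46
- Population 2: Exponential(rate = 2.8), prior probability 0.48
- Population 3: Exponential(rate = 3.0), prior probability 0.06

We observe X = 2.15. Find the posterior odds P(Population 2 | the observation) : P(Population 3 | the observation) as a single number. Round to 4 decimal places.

11.4782

Only the two components matter; the odds are (w_i f_i(x)) / (w_j f_j(x)).
Exponential densities:
  f_1 = 0.7·e^(−0.7·2.15) = 0.7·e^(−1.5050) = 0.155412
  f_2 = 2.8·e^(−2.8·2.15) = 2.8·e^(−6.0200) = 0.00680307
  f_3 = 3.0·e^(−3.0·2.15) = 3.0·e^(−6.4500) = 0.00474157
Posterior odds = (w_2·f_2) / (w_3·f_3) = (0.48·0.00680307) / (0.06·0.00474157) = 0.00326548 / 0.000284494 ≈ 11.4782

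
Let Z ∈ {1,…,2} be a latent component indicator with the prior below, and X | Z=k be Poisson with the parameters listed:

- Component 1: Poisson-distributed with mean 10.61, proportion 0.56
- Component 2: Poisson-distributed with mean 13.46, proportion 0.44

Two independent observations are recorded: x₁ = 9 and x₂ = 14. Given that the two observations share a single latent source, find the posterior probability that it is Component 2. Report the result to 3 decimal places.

By Bayes' theorem, P(k | x) = π_k f_k(x) / Σ_j π_j f_j(x).
Since both observations come from the same component, the likelihood for component k is f_k(x₁)·f_k(x₂).
  L_1 = [e^(−10.61)·10.61^9/9! = 0.115827] × [0.064825] = 0.00750851
  L_2 = [e^(−13.46)·13.46^9/9! = 0.0570215] × [0.104862] = 0.0059794
Multiply by the mixture weights:
  π_1·L_1 = 0.56 × 0.00750851 = 0.00420476
  π_2·L_2 = 0.44 × 0.0059794 = 0.00263094
Sum: 0.00420476 + 0.00263094 = 0.0068357
So the posterior for Component 2 is 0.00263094 / 0.0068357 ≈ 0.385.

0.385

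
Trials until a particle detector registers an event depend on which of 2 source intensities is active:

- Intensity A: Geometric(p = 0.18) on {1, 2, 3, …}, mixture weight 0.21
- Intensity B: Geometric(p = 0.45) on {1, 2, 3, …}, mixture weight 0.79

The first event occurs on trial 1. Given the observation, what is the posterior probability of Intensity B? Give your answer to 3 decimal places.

Apply Bayes' rule: the posterior for each component is proportional to its prior times its likelihood at x.
Component likelihoods at x = 1:
  f_A = 0.18·(1−0.18)^0 = 0.18·1 = 0.18
  f_B = 0.45·(1−0.45)^0 = 0.45·1 = 0.45
Prior × likelihood for each component:
  P(Z=A)·f_A = 0.21 × 0.18 = 0.0378
  P(Z=B)·f_B = 0.79 × 0.45 = 0.3555
Marginal: 0.0378 + 0.3555 = 0.3933
So the posterior for Intensity B is 0.3555 / 0.3933 ≈ 0.904.

0.904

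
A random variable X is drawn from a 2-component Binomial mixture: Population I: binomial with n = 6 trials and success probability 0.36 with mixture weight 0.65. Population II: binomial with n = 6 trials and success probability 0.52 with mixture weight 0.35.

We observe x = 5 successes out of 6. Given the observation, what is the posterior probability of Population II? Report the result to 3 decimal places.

0.717

The responsibility of component k is w_k f_k(x) divided by Σ_j w_j f_j(x).
Evaluate each component's likelihood at the observed value:
  L_I = C(6,5)·0.36^5·0.64^1 = 6·0.00604662·0.64 = 0.023219
  L_II = C(6,5)·0.52^5·0.48^1 = 6·0.0380204·0.48 = 0.109499
Unnormalised posteriors:
  w_I·L_I = 0.65 × 0.023219 = 0.0150924
  w_II·L_II = 0.35 × 0.109499 = 0.0383246
Evidence: 0.0150924 + 0.0383246 = 0.0534169
So the posterior for Population II is 0.0383246 / 0.0534169 ≈ 0.717.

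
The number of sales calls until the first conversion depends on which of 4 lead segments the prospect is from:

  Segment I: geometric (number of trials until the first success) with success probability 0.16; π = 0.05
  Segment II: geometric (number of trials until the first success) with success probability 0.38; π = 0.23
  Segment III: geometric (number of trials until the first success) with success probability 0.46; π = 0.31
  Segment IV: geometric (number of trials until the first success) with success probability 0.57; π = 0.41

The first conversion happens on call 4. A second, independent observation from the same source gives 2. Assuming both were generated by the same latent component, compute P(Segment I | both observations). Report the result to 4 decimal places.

0.0407

Apply Bayes' rule: the posterior for each component is proportional to its prior times its likelihood at x.
Since both observations come from the same component, the likelihood for component k is f_k(x₁)·f_k(x₂).
  f_I = [0.0948326] × [0.1344] = 0.0127455
  f_II = [0.0905646] × [0.2356] = 0.021337
  f_III = [0.0724334] × [0.2484] = 0.0179925
  f_IV = [0.045319] × [0.2451] = 0.0111077
Weight by the priors:
  π_I·f_I = 0.05 × 0.0127455 = 0.000637275
  π_II·f_II = 0.23 × 0.021337 = 0.00490752
  π_III·f_III = 0.31 × 0.0179925 = 0.00557766
  π_IV·f_IV = 0.41 × 0.0111077 = 0.00455415
Marginal: 0.000637275 + 0.00490752 + 0.00557766 + 0.00455415 = 0.0156766
Responsibility of Segment I: 0.000637275 / 0.0156766 ≈ 0.0407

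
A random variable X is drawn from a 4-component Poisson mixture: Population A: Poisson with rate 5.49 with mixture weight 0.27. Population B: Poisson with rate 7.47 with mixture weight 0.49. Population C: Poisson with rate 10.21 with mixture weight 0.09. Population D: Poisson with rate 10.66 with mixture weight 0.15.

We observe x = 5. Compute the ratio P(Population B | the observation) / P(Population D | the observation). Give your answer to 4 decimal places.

Posterior odds = (π_i f_i(x)) / (π_j f_j(x)); the normalising sum cancels.
Evaluate each component's likelihood at the observed value:
  f_A = e^(−5.49)·5.49^5/5! = 0.171555
  f_B = e^(−7.47)·7.47^5/5! = 0.110469
  f_C = e^(−10.21)·10.21^5/5! = 0.0340252
  f_D = e^(−10.66)·10.66^5/5! = 0.0269169
Odds = (0.49/0.15) × (0.110469/0.0269169) = 3.26667 × 4.10409 ≈ 13.4067

13.4067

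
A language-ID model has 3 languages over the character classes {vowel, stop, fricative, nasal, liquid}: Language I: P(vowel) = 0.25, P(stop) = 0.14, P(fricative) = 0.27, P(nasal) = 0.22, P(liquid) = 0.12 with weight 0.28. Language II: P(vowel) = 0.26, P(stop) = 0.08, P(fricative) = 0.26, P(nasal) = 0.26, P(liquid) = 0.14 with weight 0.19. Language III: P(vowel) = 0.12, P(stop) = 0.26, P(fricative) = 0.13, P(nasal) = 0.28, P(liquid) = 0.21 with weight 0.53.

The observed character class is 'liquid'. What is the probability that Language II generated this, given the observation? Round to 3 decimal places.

By Bayes' theorem, P(k | x) = P(Z=k) f_k(x) / Σ_j P(Z=j) f_j(x).
Component likelihoods at x = 'liquid':
  f_I = 0.12
  f_II = 0.14
  f_III = 0.21
Unnormalised posteriors:
  P(Z=I)·f_I = 0.28 × 0.12 = 0.0336
  P(Z=II)·f_II = 0.19 × 0.14 = 0.0266
  P(Z=III)·f_III = 0.53 × 0.21 = 0.1113
Normaliser: 0.0336 + 0.0266 + 0.1113 = 0.1715
So the posterior for Language II is 0.0266 / 0.1715 ≈ 0.155.

0.155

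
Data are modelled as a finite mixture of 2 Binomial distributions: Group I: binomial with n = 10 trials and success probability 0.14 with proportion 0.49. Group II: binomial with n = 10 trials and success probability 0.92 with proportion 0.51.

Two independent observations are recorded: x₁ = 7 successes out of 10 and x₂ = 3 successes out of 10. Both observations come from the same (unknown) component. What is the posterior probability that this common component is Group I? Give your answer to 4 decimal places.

0.9925

The responsibility of component k is π_k f_k(x) divided by Σ_j π_j f_j(x).
Since both observations come from the same component, the likelihood for component k is f_k(x₁)·f_k(x₂).
  L_I = [C(10,7)·0.14^7·0.86^3 = 120·1.05414e-06·0.636056 = 8.04587e-05] × [0.114566] = 9.2178e-06
  L_II = [C(10,7)·0.92^7·0.08^3 = 120·0.557847·0.000512 = 0.0342741] × [1.95963e-06] = 6.71646e-08
Multiply by the mixture weights:
  π_I·L_I = 0.49 × 9.2178e-06 = 4.51672e-06
  π_II·L_II = 0.51 × 6.71646e-08 = 3.4254e-08
Evidence: 4.51672e-06 + 3.4254e-08 = 4.55098e-06
P(Group I | x₁, x₂) ≈ 0.9925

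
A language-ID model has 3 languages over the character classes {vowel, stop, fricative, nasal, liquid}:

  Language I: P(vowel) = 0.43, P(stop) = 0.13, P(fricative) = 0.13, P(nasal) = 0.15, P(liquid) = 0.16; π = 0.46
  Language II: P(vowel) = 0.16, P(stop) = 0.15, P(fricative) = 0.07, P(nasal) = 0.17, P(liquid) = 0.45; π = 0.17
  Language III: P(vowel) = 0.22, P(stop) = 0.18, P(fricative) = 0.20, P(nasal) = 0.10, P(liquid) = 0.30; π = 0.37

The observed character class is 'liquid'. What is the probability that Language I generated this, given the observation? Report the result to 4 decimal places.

0.2819

The responsibility of component k is π_k f_k(x) divided by Σ_j π_j f_j(x).
Component likelihoods at x = 'liquid':
  L_I = 0.16
  L_II = 0.45
  L_III = 0.3
Weight by the priors:
  π_I·L_I = 0.46 × 0.16 = 0.0736
  π_II·L_II = 0.17 × 0.45 = 0.0765
  π_III·L_III = 0.37 × 0.3 = 0.111
Denominator: 0.0736 + 0.0765 + 0.111 = 0.2611
P(Language I | data) = 0.0736 / 0.2611 ≈ 0.2819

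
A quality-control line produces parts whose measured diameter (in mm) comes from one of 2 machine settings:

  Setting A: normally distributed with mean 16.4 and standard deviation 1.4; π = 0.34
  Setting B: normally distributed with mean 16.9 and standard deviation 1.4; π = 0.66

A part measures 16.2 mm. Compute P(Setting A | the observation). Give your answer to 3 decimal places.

0.366

By Bayes' theorem, P(k | x) = π_k f_k(x) / Σ_j π_j f_j(x).
Component likelihoods at x = 16.2 mm:
  p_A = 0.282066
  p_B = 0.251475
Prior × likelihood for each component:
  π_A·p_A = 0.34 × 0.282066 = 0.0959024
  π_B·p_B = 0.66 × 0.251475 = 0.165974
Sum: 0.0959024 + 0.165974 = 0.261876
P(Setting A | x) ≈ 0.366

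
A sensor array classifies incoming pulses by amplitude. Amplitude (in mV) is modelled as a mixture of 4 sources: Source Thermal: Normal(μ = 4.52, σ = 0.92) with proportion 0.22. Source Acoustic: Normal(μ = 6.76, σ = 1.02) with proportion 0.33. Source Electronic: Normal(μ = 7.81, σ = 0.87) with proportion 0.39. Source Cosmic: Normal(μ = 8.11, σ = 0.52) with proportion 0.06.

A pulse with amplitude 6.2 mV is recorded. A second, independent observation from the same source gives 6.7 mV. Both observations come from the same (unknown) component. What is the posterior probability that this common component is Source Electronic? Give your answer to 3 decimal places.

0.130

Apply Bayes' rule: the posterior for each component is proportional to its prior times its likelihood at x.
Since both observations come from the same component, the likelihood for component k is f_k(x₁)·f_k(x₂).
  p_Thermal = [(1/(0.92·√(2π)))·exp(−(6.2−4.52)²/(2·0.92²)) = 0.433633·exp(-1.66730) = 0.0818511] × [0.0261743] = 0.0021424
  p_Acoustic = [(1/(1.02·√(2π)))·exp(−(6.2−6.76)²/(2·1.02²)) = 0.391120·exp(-0.15071) = 0.336401] × [0.390444] = 0.131346
  p_Electronic = [(1/(0.87·√(2π)))·exp(−(6.2−7.81)²/(2·0.87²)) = 0.458554·exp(-1.71231) = 0.0827452] × [0.203195] = 0.0168134
  p_Cosmic = [(1/(0.52·√(2π)))·exp(−(6.2−8.11)²/(2·0.52²)) = 0.767197·exp(-6.74575) = 0.000902124] × [0.0194243] = 1.75231e-05
Prior × likelihood for each component:
  π_Thermal·p_Thermal = 0.22 × 0.0021424 = 0.000471327
  π_Acoustic·p_Acoustic = 0.33 × 0.131346 = 0.043344
  π_Electronic·p_Electronic = 0.39 × 0.0168134 = 0.00655723
  π_Cosmic·p_Cosmic = 0.06 × 1.75231e-05 = 1.05138e-06
Marginal: 0.000471327 + 0.043344 + 0.00655723 + 1.05138e-06 = 0.0503736
P(Source Electronic | x₁, x₂) ≈ 0.130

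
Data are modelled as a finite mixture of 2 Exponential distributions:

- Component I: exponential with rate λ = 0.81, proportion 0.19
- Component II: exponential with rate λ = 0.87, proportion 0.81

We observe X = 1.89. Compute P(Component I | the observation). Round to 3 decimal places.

By Bayes' theorem, P(k | x) = π_k f_k(x) / Σ_j π_j f_j(x).
Evaluate each component's likelihood at the observed value:
  p_I = 0.81·e^(−0.81·1.89) = 0.81·e^(−1.5309) = 0.175236
  p_II = 0.87·e^(−0.87·1.89) = 0.87·e^(−1.6443) = 0.168039
Multiply by the mixture weights:
  π_I·p_I = 0.19 × 0.175236 = 0.0332949
  π_II·p_II = 0.81 × 0.168039 = 0.136111
Denominator: 0.0332949 + 0.136111 = 0.169406
P(Component I | the observation) ≈ 0.197

0.197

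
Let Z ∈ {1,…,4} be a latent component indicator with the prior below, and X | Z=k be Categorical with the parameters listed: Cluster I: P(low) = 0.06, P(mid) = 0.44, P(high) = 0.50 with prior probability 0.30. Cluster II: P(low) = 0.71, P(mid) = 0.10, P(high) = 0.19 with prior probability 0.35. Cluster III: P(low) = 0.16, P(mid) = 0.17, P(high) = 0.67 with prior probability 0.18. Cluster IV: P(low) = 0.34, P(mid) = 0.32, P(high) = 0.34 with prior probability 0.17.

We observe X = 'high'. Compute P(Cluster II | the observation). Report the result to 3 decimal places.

P(component k | x) = P(Z=k)·f_k(x) / marginal(x), where marginal(x) = Σ_j P(Z=j)·f_j(x).
Component likelihoods at x = 'high':
  f_I = 0.5
  f_II = 0.19
  f_III = 0.67
  f_IV = 0.34
Prior × likelihood for each component:
  P(Z=I)·f_I = 0.30 × 0.5 = 0.15
  P(Z=II)·f_II = 0.35 × 0.19 = 0.0665
  P(Z=III)·f_III = 0.18 × 0.67 = 0.1206
  P(Z=IV)·f_IV = 0.17 × 0.34 = 0.0578
Normaliser: 0.15 + 0.0665 + 0.1206 + 0.0578 = 0.3949
P(Cluster II | x) ≈ 0.168

0.168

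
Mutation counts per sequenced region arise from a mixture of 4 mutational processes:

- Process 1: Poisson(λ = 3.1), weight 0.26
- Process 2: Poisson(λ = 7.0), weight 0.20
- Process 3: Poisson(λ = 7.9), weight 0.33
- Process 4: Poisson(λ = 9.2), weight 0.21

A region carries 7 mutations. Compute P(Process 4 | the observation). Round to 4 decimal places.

0.2209

Apply Bayes' rule: the posterior for each component is proportional to its prior times its likelihood at x.
Poisson probabilities:
  p_1 = 0.0245917
  p_2 = 0.149003
  p_3 = 0.141264
  p_4 = 0.111834
Unnormalised posteriors:
  π_1·p_1 = 0.26 × 0.0245917 = 0.00639384
  π_2·p_2 = 0.20 × 0.149003 = 0.0298006
  π_3·p_3 = 0.33 × 0.141264 = 0.0466172
  π_4·p_4 = 0.21 × 0.111834 = 0.0234852
Denominator: 0.00639384 + 0.0298006 + 0.0466172 + 0.0234852 = 0.106297
So the posterior for Process 4 is 0.0234852 / 0.106297 ≈ 0.2209.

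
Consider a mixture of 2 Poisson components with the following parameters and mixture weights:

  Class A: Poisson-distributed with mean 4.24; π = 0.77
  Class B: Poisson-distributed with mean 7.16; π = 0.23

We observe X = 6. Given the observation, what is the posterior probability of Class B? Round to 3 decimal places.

Posterior ∝ prior × likelihood, so P(k | x) ∝ π_k f_k(x); normalise over all components.
Component likelihoods at x = 6:
  f_A = e^(−4.24)·4.24^6/6! = 0.116266
  f_B = e^(−7.16)·7.16^6/6! = 0.145411
Multiply by the mixture weights:
  π_A·f_A = 0.77 × 0.116266 = 0.0895251
  π_B·f_B = 0.23 × 0.145411 = 0.0334445
Sum: 0.0895251 + 0.0334445 = 0.12297
P(Class B | 6) = 0.0334445 / 0.12297 ≈ 0.272

0.272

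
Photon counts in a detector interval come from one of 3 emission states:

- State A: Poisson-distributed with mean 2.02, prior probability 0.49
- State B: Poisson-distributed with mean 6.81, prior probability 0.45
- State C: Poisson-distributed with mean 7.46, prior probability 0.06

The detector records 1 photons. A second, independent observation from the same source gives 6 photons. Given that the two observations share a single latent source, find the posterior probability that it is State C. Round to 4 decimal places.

0.0162

The responsibility of component k is w_k f_k(x) divided by Σ_j w_j f_j(x).
Since both observations come from the same component, the likelihood for component k is f_k(x₁)·f_k(x₂).
  f_A = [0.267964] × [0.012517] = 0.00335411
  f_B = [0.00750934] × [0.152758] = 0.00114711
  f_C = [0.0042944] × [0.137805] = 0.000591787
Prior × likelihood for each component:
  w_A·f_A = 0.49 × 0.00335411 = 0.00164351
  w_B·f_B = 0.45 × 0.00114711 = 0.000516201
  w_C·f_C = 0.06 × 0.000591787 = 3.55072e-05
Normaliser: 0.00164351 + 0.000516201 + 3.55072e-05 = 0.00219522
P(State C | x₁, x₂) ≈ 0.0162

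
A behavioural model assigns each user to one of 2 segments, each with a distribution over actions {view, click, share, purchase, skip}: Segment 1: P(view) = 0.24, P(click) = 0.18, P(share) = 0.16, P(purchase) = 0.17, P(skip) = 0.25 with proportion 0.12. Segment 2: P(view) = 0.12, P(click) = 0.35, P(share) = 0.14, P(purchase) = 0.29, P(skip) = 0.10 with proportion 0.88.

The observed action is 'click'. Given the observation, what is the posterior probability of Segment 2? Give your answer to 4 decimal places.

Apply Bayes' rule: the posterior for each component is proportional to its prior times its likelihood at x.
Categorical probabilities:
  L_1 = P(click | comp) = 0.18
  L_2 = P(click | comp) = 0.35
Unnormalised posteriors:
  P(Z=1)·L_1 = 0.12 × 0.18 = 0.0216
  P(Z=2)·L_2 = 0.88 × 0.35 = 0.308
Evidence: 0.0216 + 0.308 = 0.3296
Responsibility of Segment 2: 0.308 / 0.3296 ≈ 0.9345

0.9345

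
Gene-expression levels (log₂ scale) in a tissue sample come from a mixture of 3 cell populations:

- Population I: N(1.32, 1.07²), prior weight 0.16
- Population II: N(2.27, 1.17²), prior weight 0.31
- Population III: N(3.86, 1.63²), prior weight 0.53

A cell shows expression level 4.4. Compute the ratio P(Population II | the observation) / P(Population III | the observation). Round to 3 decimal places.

Only the two components matter; the odds are (π_i f_i(x)) / (π_j f_j(x)).
Component likelihoods at x = 4.4:
  p_I = 0.00591957
  p_II = 0.065019
  p_III = 0.231681
0.0201559 / 0.122791 ≈ 0.164

0.164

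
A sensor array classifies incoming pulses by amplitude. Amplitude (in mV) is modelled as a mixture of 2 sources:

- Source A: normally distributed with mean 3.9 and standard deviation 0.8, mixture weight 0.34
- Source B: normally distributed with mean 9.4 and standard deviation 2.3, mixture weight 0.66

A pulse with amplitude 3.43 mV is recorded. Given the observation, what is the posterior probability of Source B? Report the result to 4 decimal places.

0.0269

The responsibility of component k is π_k f_k(x) divided by Σ_j π_j f_j(x).
Component likelihoods at x = 3.43 mV:
  p_A = (1/(0.8·√(2π)))·exp(−(3.43−3.9)²/(2·0.8²)) = 0.498678·exp(-0.17258) = 0.419634
  p_B = (1/(2.3·√(2π)))·exp(−(3.43−9.4)²/(2·2.3²)) = 0.173453·exp(-3.36871) = 0.00597272
Weight by the priors:
  π_A·p_A = 0.34 × 0.419634 = 0.142675
  π_B·p_B = 0.66 × 0.00597272 = 0.003942
Marginal: 0.142675 + 0.003942 = 0.146617
Responsibility of Source B: 0.003942 / 0.146617 ≈ 0.0269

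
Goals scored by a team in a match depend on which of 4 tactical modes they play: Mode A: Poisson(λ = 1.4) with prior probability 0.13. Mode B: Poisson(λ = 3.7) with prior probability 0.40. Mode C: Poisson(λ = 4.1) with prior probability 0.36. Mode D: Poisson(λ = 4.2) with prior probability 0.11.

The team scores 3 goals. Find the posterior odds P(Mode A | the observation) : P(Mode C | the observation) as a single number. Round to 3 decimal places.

Posterior odds = (P(Z=i) f_i(x)) / (P(Z=j) f_j(x)); the normalising sum cancels.
Evaluate each component's likelihood at the observed value:
  p_A = 0.112777
  p_B = 0.20872
  p_C = 0.190368
  p_D = 0.185165
Posterior odds = (P(Z=A)·p_A) / (P(Z=C)·p_C) = (0.13·0.112777) / (0.36·0.190368) = 0.014661 / 0.0685323 ≈ 0.214

0.214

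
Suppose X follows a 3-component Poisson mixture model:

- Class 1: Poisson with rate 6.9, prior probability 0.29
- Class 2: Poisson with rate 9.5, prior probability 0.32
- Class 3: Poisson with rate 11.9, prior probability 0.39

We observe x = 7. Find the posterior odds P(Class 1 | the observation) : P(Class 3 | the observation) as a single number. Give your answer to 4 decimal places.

Only the two components matter; the odds are (P(Z=i) f_i(x)) / (P(Z=j) f_j(x)).
Evaluate each component's likelihood at the observed value:
  L_1 = e^(−6.9)·6.9^7/7! = 0.148895
  L_2 = e^(−9.5)·9.5^7/7! = 0.103714
  L_3 = e^(−11.9)·11.9^7/7! = 0.0455296
0.0431797 / 0.0177565 ≈ 2.4318

2.4318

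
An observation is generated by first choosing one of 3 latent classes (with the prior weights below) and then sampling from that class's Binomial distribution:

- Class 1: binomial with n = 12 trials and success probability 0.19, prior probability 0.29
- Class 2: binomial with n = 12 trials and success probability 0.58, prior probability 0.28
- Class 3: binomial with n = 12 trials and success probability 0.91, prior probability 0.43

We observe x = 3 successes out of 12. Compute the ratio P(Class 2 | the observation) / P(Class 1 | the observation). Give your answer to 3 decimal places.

Since P(k|x) ∝ P(Z=k) f_k(x), the posterior odds are P(Z=i) f_i(x) / (P(Z=j) f_j(x)).
Evaluate each component's likelihood at the observed value:
  L_1 = C(12,3)·0.19^3·0.81^9 = 220·0.006859·0.150095 = 0.22649
  L_2 = C(12,3)·0.58^3·0.42^9 = 220·0.195112·0.000406671 = 0.0174562
  L_3 = C(12,3)·0.91^3·0.09^9 = 220·0.753571·3.8742e-10 = 6.42287e-08
Posterior odds = (P(Z=2)·L_2) / (P(Z=1)·L_1) = (0.28·0.0174562) / (0.29·0.22649) = 0.00488774 / 0.065682 ≈ 0.074

0.074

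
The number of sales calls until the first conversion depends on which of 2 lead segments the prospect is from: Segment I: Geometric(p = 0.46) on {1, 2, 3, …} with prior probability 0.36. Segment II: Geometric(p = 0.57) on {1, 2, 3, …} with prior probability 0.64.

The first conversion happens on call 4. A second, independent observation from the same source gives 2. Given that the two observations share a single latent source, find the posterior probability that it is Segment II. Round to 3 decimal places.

Posterior ∝ prior × likelihood, so P(k | x) ∝ π_k f_k(x); normalise over all components.
Since both observations come from the same component, the likelihood for component k is f_k(x₁)·f_k(x₂).
  L_I = [0.0724334] × [0.2484] = 0.0179925
  L_II = [0.045319] × [0.2451] = 0.0111077
Weight by the priors:
  π_I·L_I = 0.36 × 0.0179925 = 0.00647729
  π_II·L_II = 0.64 × 0.0111077 = 0.00710892
Denominator: 0.00647729 + 0.00710892 = 0.0135862
So the posterior for Segment II is 0.00710892 / 0.0135862 ≈ 0.523.

0.523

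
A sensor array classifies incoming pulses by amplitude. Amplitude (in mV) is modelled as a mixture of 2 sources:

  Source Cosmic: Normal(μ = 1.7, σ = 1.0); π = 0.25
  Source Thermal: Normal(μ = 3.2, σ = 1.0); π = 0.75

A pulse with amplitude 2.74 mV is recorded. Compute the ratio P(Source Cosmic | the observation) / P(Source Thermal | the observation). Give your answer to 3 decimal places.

Only the two components matter; the odds are (w_i f_i(x)) / (w_j f_j(x)).
Normal densities:
  f_Cosmic = 0.232297
  f_Thermal = 0.35889
0.0580743 / 0.269168 ≈ 0.216

0.216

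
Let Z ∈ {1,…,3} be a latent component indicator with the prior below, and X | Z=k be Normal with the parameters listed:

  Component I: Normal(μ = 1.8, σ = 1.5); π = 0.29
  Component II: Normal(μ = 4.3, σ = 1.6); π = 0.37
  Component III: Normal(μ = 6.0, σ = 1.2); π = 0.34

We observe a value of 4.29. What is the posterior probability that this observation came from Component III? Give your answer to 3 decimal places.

0.268

By Bayes' theorem, P(k | x) = w_k f_k(x) / Σ_j w_j f_j(x).
Normal densities:
  p_I = (1/(1.5·√(2π)))·exp(−(4.29−1.8)²/(2·1.5²)) = 0.265962·exp(-1.37780) = 0.0670576
  p_II = (1/(1.6·√(2π)))·exp(−(4.29−4.3)²/(2·1.6²)) = 0.249339·exp(-0.00002) = 0.249334
  p_III = (1/(1.2·√(2π)))·exp(−(4.29−6.0)²/(2·1.2²)) = 0.332452·exp(-1.01531) = 0.120444
Prior × likelihood for each component:
  w_I·p_I = 0.29 × 0.0670576 = 0.0194467
  w_II·p_II = 0.37 × 0.249334 = 0.0922536
  w_III·p_III = 0.34 × 0.120444 = 0.0409509
Marginal: 0.0194467 + 0.0922536 + 0.0409509 = 0.152651
So the posterior for Component III is 0.0409509 / 0.152651 ≈ 0.268.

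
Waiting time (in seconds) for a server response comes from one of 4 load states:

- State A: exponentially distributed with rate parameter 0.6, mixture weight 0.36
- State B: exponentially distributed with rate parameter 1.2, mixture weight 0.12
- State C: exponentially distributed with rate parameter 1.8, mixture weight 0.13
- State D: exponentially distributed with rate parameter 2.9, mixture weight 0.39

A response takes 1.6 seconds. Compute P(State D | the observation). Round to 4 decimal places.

0.0854

P(component k | x) = π_k·f_k(x) / marginal(x), where marginal(x) = Σ_j π_j·f_j(x).
Component likelihoods at x = 1.6 seconds:
  f_A = 0.6·e^(−0.6·1.6) = 0.6·e^(−0.9600) = 0.229736
  f_B = 1.2·e^(−1.2·1.6) = 1.2·e^(−1.9200) = 0.175928
  f_C = 1.8·e^(−1.8·1.6) = 1.8·e^(−2.8800) = 0.101043
  f_D = 2.9·e^(−2.9·1.6) = 2.9·e^(−4.6400) = 0.0280073
Weight by the priors:
  π_A·f_A = 0.36 × 0.229736 = 0.0827049
  π_B·f_B = 0.12 × 0.175928 = 0.0211114
  π_C·f_C = 0.13 × 0.101043 = 0.0131355
  π_D·f_D = 0.39 × 0.0280073 = 0.0109229
Denominator: 0.0827049 + 0.0211114 + 0.0131355 + 0.0109229 = 0.127875
P(State D | 1.6 seconds) = 0.0109229 / 0.127875 ≈ 0.0854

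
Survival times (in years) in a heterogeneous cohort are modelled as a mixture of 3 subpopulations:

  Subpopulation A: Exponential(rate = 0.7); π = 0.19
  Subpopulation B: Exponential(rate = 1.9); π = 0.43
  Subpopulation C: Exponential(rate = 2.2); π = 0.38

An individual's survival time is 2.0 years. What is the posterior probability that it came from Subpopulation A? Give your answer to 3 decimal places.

Posterior ∝ prior × likelihood, so P(k | x) ∝ P(Z=k) f_k(x); normalise over all components.
Evaluate each component's likelihood at the observed value:
  f_A = 0.7·e^(−0.7·2.0) = 0.7·e^(−1.4000) = 0.172618
  f_B = 1.9·e^(−1.9·2.0) = 1.9·e^(−3.8000) = 0.0425045
  f_C = 2.2·e^(−2.2·2.0) = 2.2·e^(−4.4000) = 0.0270101
Prior × likelihood for each component:
  P(Z=A)·f_A = 0.19 × 0.172618 = 0.0327974
  P(Z=B)·f_B = 0.43 × 0.0425045 = 0.0182769
  P(Z=C)·f_C = 0.38 × 0.0270101 = 0.0102639
Normaliser: 0.0327974 + 0.0182769 + 0.0102639 = 0.0613382
P(Subpopulation A | 2.0 years) ≈ 0.535

0.535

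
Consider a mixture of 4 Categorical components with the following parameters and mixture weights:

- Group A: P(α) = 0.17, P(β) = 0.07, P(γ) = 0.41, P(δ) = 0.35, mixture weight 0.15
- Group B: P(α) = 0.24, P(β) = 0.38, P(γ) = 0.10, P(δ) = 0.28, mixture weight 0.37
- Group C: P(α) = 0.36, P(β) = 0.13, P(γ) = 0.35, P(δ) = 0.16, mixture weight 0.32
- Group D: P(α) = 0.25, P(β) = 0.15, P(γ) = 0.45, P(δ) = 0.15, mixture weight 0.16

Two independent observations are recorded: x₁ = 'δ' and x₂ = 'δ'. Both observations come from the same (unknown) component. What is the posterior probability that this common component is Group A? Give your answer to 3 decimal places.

Apply Bayes' rule: the posterior for each component is proportional to its prior times its likelihood at x.
Since both observations come from the same component, the likelihood for component k is f_k(x₁)·f_k(x₂).
  L_A = [P(δ | comp) = 0.35] × [0.35] = 0.1225
  L_B = [P(δ | comp) = 0.28] × [0.28] = 0.0784
  L_C = [P(δ | comp) = 0.16] × [0.16] = 0.0256
  L_D = [P(δ | comp) = 0.15] × [0.15] = 0.0225
Multiply by the mixture weights:
  P(Z=A)·L_A = 0.15 × 0.1225 = 0.018375
  P(Z=B)·L_B = 0.37 × 0.0784 = 0.029008
  P(Z=C)·L_C = 0.32 × 0.0256 = 0.008192
  P(Z=D)·L_D = 0.16 × 0.0225 = 0.0036
Normaliser: 0.018375 + 0.029008 + 0.008192 + 0.0036 = 0.059175
P(Group A | x) = 0.018375 / 0.059175 ≈ 0.311

0.311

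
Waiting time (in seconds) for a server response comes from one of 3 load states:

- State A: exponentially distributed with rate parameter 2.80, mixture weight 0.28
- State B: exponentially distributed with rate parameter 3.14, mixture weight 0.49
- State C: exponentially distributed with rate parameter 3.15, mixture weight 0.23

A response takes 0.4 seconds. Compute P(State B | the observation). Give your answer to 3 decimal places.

0.487

P(component k | x) = w_k·f_k(x) / marginal(x), where marginal(x) = Σ_j w_j·f_j(x).
Evaluate each component's likelihood at the observed value:
  f_A = 2.80·e^(−2.80·0.4) = 2.80·e^(−1.1200) = 0.913583
  f_B = 3.14·e^(−3.14·0.4) = 3.14·e^(−1.2560) = 0.894243
  f_C = 3.15·e^(−3.15·0.4) = 3.15·e^(−1.2600) = 0.89351
Multiply by the mixture weights:
  w_A·f_A = 0.28 × 0.913583 = 0.255803
  w_B·f_B = 0.49 × 0.894243 = 0.438179
  w_C·f_C = 0.23 × 0.89351 = 0.205507
Evidence: 0.255803 + 0.438179 + 0.205507 = 0.89949
Responsibility of State B: 0.438179 / 0.89949 ≈ 0.487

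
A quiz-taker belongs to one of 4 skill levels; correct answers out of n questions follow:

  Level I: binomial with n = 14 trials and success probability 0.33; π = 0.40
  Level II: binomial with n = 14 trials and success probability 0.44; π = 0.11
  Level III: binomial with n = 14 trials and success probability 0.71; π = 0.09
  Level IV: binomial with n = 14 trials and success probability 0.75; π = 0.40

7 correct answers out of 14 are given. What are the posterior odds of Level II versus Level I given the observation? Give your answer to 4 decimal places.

0.5871

Only the two components matter; the odds are (P(Z=i) f_i(x)) / (P(Z=j) f_j(x)).
Binomial probabilities:
  f_I = C(14,7)·0.33^7·0.67^7 = 3432·0.000426184·0.0606071 = 0.0886479
  f_II = C(14,7)·0.44^7·0.56^7 = 3432·0.00319278·0.0172709 = 0.189248
  f_III = C(14,7)·0.71^7·0.29^7 = 3432·0.0909512·0.000172499 = 0.0538445
  f_IV = C(14,7)·0.75^7·0.25^7 = 3432·0.133484·6.10352e-05 = 0.0279612
Odds = (0.11/0.40) × (0.189248/0.0886479) = 0.275 × 2.13483 ≈ 0.5871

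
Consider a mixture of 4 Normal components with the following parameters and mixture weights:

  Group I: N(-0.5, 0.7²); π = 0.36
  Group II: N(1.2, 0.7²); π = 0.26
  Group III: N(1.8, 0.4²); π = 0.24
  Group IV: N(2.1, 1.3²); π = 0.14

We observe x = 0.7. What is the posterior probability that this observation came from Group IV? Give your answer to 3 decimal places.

0.126

By Bayes' theorem, P(k | x) = P(Z=k) f_k(x) / Σ_j P(Z=j) f_j(x).
Component likelihoods at x = 0.7:
  p_I = 0.131119
  p_II = 0.441593
  p_III = 0.0227339
  p_IV = 0.171841
Weight by the priors:
  P(Z=I)·p_I = 0.36 × 0.131119 = 0.0472028
  P(Z=II)·p_II = 0.26 × 0.441593 = 0.114814
  P(Z=III)·p_III = 0.24 × 0.0227339 = 0.00545614
  P(Z=IV)·p_IV = 0.14 × 0.171841 = 0.0240578
Marginal: 0.0472028 + 0.114814 + 0.00545614 + 0.0240578 = 0.191531
Responsibility of Group IV: 0.0240578 / 0.191531 ≈ 0.126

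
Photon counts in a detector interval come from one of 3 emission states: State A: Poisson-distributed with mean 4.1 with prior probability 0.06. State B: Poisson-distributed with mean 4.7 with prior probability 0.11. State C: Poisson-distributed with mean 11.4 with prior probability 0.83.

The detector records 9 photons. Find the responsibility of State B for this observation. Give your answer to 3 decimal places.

0.035

The responsibility of component k is π_k f_k(x) divided by Σ_j π_j f_j(x).
Evaluate each component's likelihood at the observed value:
  L_A = e^(−4.1)·4.1^9/9! = 0.0149515
  L_B = e^(−4.7)·4.7^9/9! = 0.02805
  L_C = e^(−11.4)·11.4^9/9! = 0.100328
Prior × likelihood for each component:
  π_A·L_A = 0.06 × 0.0149515 = 0.000897089
  π_B·L_B = 0.11 × 0.02805 = 0.00308551
  π_C·L_C = 0.83 × 0.100328 = 0.0832725
Sum: 0.000897089 + 0.00308551 + 0.0832725 = 0.0872551
P(State B | data) = 0.00308551 / 0.0872551 ≈ 0.035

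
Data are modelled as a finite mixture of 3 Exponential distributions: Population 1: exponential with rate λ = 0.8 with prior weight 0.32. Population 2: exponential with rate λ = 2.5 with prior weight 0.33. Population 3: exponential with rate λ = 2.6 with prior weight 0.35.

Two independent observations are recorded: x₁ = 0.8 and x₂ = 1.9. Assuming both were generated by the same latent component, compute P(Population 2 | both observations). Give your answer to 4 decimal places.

0.0858

P(component k | x) = π_k·f_k(x) / marginal(x), where marginal(x) = Σ_j π_j·f_j(x).
Since both observations come from the same component, the likelihood for component k is f_k(x₁)·f_k(x₂).
  p_1 = [0.8·e^(−0.8·0.8) = 0.8·e^(−0.6400) = 0.421834] × [0.17497] = 0.0738081
  p_2 = [2.5·e^(−2.5·0.8) = 2.5·e^(−2.0000) = 0.338338] × [0.0216292] = 0.007318
  p_3 = [2.6·e^(−2.6·0.8) = 2.6·e^(−2.0800) = 0.324819] × [0.018602] = 0.00604226
Unnormalised posteriors:
  π_1·p_1 = 0.32 × 0.0738081 = 0.0236186
  π_2·p_2 = 0.33 × 0.007318 = 0.00241494
  π_3·p_3 = 0.35 × 0.00604226 = 0.00211479
Evidence: 0.0236186 + 0.00241494 + 0.00211479 = 0.0281483
P(Population 2 | x) = 0.00241494 / 0.0281483 ≈ 0.0858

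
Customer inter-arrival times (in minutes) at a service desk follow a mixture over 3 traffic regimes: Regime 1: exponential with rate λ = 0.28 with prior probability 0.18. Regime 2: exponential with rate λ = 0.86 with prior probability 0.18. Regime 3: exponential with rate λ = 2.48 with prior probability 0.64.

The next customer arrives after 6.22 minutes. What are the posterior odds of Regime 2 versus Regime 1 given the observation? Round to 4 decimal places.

Posterior odds = (π_i f_i(x)) / (π_j f_j(x)); the normalising sum cancels.
Component likelihoods at x = 6.22 minutes:
  p_1 = 0.28·e^(−0.28·6.22) = 0.28·e^(−1.7416) = 0.0490671
  p_2 = 0.86·e^(−0.86·6.22) = 0.86·e^(−5.3492) = 0.00408668
  p_3 = 2.48·e^(−2.48·6.22) = 2.48·e^(−15.4256) = 4.95677e-07
0.000735602 / 0.00883209 ≈ 0.0833

0.0833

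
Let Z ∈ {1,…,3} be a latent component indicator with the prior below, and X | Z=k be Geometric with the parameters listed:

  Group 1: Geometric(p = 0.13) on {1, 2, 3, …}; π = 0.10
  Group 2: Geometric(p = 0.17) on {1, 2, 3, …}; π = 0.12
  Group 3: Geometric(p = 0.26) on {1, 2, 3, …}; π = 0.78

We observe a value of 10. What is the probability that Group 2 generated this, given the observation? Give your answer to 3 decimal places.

0.181

Posterior ∝ prior × likelihood, so P(k | x) ∝ w_k f_k(x); normalise over all components.
Evaluate each component's likelihood at the observed value:
  L_1 = 0.0371207
  L_2 = 0.0317798
  L_3 = 0.0173005
Prior × likelihood for each component:
  w_1·L_1 = 0.10 × 0.0371207 = 0.00371207
  w_2·L_2 = 0.12 × 0.0317798 = 0.00381358
  w_3·L_3 = 0.78 × 0.0173005 = 0.0134944
Normaliser: 0.00371207 + 0.00381358 + 0.0134944 = 0.0210201
Responsibility of Group 2: 0.00381358 / 0.0210201 ≈ 0.181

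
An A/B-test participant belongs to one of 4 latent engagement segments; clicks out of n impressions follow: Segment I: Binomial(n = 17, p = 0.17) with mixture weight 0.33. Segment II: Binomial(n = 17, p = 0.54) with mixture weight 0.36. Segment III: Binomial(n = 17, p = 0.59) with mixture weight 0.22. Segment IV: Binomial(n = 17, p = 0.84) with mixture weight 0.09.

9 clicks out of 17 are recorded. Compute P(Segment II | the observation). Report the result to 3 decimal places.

0.647

P(component k | x) = π_k·f_k(x) / marginal(x), where marginal(x) = Σ_j π_j·f_j(x).
Component likelihoods at x = 9 clicks out of 17:
  f_I = C(17,9)·0.17^9·0.83^8 = 24310·1.18588e-07·0.225229 = 0.000649307
  f_II = C(17,9)·0.54^9·0.46^8 = 24310·0.00390431·0.00200476 = 0.190279
  f_III = C(17,9)·0.59^9·0.41^8 = 24310·0.008663·0.000798493 = 0.16816
  f_IV = C(17,9)·0.84^9·0.16^8 = 24310·0.208216·4.29497e-07 = 0.00217399
Multiply by the mixture weights:
  π_I·f_I = 0.33 × 0.000649307 = 0.000214271
  π_II·f_II = 0.36 × 0.190279 = 0.0685005
  π_III·f_III = 0.22 × 0.16816 = 0.0369953
  π_IV·f_IV = 0.09 × 0.00217399 = 0.000195659
Denominator: 0.000214271 + 0.0685005 + 0.0369953 + 0.000195659 = 0.105906
So the posterior for Segment II is 0.0685005 / 0.105906 ≈ 0.647.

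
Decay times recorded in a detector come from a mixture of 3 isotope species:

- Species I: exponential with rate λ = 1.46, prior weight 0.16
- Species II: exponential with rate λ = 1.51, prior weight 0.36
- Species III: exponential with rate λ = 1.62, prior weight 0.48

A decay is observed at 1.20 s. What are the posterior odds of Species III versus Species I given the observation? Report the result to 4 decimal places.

Since P(k|x) ∝ π_k f_k(x), the posterior odds are π_i f_i(x) / (π_j f_j(x)).
Exponential densities:
  f_I = 0.253203
  f_II = 0.246624
  f_III = 0.231871
Odds = (0.48/0.16) × (0.231871/0.253203) = 3 × 0.915751 ≈ 2.7473

2.7473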